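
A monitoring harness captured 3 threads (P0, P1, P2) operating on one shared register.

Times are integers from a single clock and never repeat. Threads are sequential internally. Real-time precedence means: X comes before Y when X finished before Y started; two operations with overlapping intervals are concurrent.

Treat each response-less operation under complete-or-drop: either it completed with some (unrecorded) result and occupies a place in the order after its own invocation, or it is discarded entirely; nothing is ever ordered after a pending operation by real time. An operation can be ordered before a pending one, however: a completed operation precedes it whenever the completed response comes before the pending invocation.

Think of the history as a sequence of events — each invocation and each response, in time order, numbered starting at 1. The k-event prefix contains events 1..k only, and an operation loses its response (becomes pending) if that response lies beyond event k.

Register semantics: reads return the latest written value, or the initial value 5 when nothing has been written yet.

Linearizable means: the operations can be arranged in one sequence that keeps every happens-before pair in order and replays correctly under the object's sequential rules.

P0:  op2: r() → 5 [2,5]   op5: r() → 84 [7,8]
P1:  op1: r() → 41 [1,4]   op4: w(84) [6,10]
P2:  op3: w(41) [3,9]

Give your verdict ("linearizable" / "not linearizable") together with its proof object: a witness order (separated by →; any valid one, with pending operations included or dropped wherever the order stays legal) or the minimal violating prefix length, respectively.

1. op2 r() → 5, leaving value 5
2. op3 w(41), leaving value 41
3. op1 r() → 41, leaving value 41
4. op4 w(84), leaving value 84
5. op5 r() → 84, leaving value 84

linearizable — witness: op2 → op3 → op1 → op4 → op5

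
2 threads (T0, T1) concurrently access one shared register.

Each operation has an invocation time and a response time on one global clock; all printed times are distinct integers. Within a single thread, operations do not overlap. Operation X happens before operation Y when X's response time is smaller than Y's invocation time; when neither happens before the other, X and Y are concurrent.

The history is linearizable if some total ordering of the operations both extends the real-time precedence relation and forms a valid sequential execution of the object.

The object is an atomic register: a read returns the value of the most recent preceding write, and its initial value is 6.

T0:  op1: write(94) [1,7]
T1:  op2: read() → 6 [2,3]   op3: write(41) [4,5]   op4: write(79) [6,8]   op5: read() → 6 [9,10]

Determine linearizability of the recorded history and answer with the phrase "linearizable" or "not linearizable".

not linearizable

prefix check: 1..9 passes, 1..10 fails once op5's time-10 response joins
real-time-consistent orders of the 5 completed operations: 4 — all fail the register replay
one such order, op1, op2, op3, op4, op5, breaks at step 2 where op2 read() → 6 is illegal
one such order, op2, op1, op3, op4, op5, breaks at step 5 where op5 read() → 6 is illegal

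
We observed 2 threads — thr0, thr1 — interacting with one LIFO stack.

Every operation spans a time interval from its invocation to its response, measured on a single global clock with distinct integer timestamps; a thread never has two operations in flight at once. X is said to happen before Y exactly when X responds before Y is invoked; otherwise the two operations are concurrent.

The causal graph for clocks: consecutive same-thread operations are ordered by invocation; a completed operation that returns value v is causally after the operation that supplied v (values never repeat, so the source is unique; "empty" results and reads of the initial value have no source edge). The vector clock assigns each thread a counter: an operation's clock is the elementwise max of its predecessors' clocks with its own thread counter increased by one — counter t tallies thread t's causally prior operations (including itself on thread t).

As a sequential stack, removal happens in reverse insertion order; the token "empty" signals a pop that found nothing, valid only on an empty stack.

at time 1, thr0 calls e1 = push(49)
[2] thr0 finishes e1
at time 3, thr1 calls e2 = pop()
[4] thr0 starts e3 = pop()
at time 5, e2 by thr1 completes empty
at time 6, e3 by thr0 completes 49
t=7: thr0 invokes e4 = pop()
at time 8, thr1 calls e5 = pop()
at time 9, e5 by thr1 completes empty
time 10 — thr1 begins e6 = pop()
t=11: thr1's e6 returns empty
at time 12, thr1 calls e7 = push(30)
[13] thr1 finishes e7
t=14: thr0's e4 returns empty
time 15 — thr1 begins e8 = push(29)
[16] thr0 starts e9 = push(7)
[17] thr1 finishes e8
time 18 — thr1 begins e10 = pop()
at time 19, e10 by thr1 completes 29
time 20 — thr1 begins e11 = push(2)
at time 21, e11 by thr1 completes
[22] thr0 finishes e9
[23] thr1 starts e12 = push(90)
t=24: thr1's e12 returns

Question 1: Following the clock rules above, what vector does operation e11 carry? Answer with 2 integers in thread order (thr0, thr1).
VC(e2, invoked at 3): no causal predecessors; +1 on thr1 → (0, 1)
VC(e1, invoked at 1): no causal predecessors; +1 on thr0 → (1, 0)
VC(e5, invoked at 8): max of VC(e2)=(0, 1), then +1 on thread thr1 → (0, 2)
VC(e3, invoked at 4): max of VC(e1)=(1, 0), then +1 on thread thr0 → (2, 0)
VC(e6, invoked at 10): max of VC(e5)=(0, 2), then +1 on thread thr1 → (0, 3)
VC(e4, invoked at 7): max of VC(e3)=(2, 0), then +1 on thread thr0 → (3, 0)
VC(e7, invoked at 12): max of VC(e6)=(0, 3), then +1 on thread thr1 → (0, 4)
VC(e9, invoked at 16): max of VC(e4)=(3, 0), then +1 on thread thr0 → (4, 0)
VC(e8, invoked at 15): max of VC(e7)=(0, 4), then +1 on thread thr1 → (0, 5)
VC(e10, invoked at 18): max of VC(e8)=(0, 5), then +1 on thread thr1 → (0, 6)
VC(e11, invoked at 20): max of VC(e10)=(0, 6), then +1 on thread thr1 → (0, 7)
VC(e12, invoked at 23): max of VC(e11)=(0, 7), then +1 on thread thr1 → (0, 8)
target: VC(e11) = (0, 7)

(0, 7)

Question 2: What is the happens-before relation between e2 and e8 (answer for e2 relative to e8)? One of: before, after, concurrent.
e2 spans [3,5], e8 spans [15,17]
resp(e2)=5 < inv(e8)=15

before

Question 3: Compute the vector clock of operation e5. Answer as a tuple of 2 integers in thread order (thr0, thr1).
root op e2, invoked 3: fresh clock plus thr1's own tick → (0, 1)
root op e1, invoked 1: fresh clock plus thr0's own tick → (1, 0)
invoked at 8, e5 merges VC(e2)=(0, 1) and bumps thr1's slot → (0, 2)
invoked at 4, e3 merges VC(e1)=(1, 0) and bumps thr0's slot → (2, 0)
invoked at 10, e6 merges VC(e5)=(0, 2) and bumps thr1's slot → (0, 3)
invoked at 7, e4 merges VC(e3)=(2, 0) and bumps thr0's slot → (3, 0)
invoked at 12, e7 merges VC(e6)=(0, 3) and bumps thr1's slot → (0, 4)
invoked at 16, e9 merges VC(e4)=(3, 0) and bumps thr0's slot → (4, 0)
invoked at 15, e8 merges VC(e7)=(0, 4) and bumps thr1's slot → (0, 5)
invoked at 18, e10 merges VC(e8)=(0, 5) and bumps thr1's slot → (0, 6)
invoked at 20, e11 merges VC(e10)=(0, 6) and bumps thr1's slot → (0, 7)
invoked at 23, e12 merges VC(e11)=(0, 7) and bumps thr1's slot → (0, 8)
target: VC(e5) = (0, 2)

(0, 2)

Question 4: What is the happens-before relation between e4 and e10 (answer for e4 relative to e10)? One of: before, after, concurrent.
e4 spans [7,14], e10 spans [18,19]
resp(e4)=14 < inv(e10)=18

before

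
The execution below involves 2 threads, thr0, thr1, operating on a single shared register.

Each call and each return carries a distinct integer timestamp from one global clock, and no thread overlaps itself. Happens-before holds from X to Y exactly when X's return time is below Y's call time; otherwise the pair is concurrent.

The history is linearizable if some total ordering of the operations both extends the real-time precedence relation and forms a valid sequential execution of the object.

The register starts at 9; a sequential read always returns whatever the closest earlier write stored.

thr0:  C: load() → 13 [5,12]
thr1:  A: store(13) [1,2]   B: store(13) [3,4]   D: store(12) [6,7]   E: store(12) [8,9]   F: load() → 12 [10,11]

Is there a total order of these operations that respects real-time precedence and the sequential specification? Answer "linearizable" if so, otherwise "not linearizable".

linearizable

a witness: A, B, C, D, E, F
after step 1 (A store(13)): value 13
after step 2 (B store(13)): value 13
after step 3 (C load() → 13): value 13
after step 4 (D store(12)): value 12
after step 5 (E store(12)): value 12
after step 6 (F load() → 12): value 12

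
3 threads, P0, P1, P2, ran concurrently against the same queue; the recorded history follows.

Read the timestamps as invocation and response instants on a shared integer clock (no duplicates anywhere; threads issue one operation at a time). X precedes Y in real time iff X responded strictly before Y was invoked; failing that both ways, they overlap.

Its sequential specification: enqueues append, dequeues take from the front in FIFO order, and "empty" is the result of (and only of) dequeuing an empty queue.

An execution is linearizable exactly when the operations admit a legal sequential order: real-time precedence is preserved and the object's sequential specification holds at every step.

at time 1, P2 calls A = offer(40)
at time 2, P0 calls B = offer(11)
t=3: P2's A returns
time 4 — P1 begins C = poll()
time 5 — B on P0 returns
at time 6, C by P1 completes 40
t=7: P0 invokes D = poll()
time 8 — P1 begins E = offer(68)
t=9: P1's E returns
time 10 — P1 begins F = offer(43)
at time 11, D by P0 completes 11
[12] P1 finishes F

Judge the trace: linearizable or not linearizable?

one valid linearization: A, B, C, D, E, F
step 1: A offer(40) — queue <40>
step 2: B offer(11) — queue <40,11>
step 3: C poll() → 40 — queue <11>
step 4: D poll() → 11 — queue <>
step 5: E offer(68) — queue <68>
step 6: F offer(43) — queue <68,43>

linearizable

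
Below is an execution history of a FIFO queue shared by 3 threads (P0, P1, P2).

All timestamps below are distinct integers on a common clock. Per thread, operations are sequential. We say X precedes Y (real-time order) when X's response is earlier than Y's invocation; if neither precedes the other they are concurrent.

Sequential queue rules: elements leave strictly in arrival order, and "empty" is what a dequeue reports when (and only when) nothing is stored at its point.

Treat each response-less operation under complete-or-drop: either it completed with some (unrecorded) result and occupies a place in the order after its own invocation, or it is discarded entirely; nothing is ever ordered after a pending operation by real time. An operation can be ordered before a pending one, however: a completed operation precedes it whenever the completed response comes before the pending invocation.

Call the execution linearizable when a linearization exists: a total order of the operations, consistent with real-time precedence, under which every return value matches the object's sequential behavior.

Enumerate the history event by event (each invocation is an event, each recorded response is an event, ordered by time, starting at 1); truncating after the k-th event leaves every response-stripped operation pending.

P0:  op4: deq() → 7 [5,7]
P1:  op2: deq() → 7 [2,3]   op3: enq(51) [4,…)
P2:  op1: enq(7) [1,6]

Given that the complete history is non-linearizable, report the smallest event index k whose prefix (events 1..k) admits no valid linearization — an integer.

events 1..6 are linearizable; a witness order is op1, op2:
step 1: op1 enq(7) — queue <7>
step 2: op2 deq() → 7 — queue <>
once event 7 joins (op4's response, time 7), exhaustive search finds no witness
including or dropping the 1 pending operation (op3) in any combination fails
e.g. op1, op2, op4 (pending dropped): illegal at step 3, since op4 deq() → 7 cannot apply there
e.g. op2, op1, op4 (pending dropped): illegal at step 1, since op2 deq() → 7 cannot apply there

7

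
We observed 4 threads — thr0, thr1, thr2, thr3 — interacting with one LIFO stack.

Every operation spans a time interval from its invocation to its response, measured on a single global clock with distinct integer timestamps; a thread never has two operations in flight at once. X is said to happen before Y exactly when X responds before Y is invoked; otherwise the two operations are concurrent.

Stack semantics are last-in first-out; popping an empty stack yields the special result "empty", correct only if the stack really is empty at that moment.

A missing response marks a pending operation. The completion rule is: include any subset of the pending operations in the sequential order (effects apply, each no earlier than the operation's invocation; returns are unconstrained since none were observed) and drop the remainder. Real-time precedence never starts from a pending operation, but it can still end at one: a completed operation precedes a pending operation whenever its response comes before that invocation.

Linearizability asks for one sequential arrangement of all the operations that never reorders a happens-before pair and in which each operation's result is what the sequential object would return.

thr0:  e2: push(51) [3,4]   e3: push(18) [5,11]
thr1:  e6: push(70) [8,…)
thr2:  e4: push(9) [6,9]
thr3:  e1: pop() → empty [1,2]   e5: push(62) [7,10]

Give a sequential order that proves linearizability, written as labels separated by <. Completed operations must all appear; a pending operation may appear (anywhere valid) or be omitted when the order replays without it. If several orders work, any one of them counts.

1. e1 pop() → empty, leaving stack <>
2. e2 push(51), leaving stack <51>
3. e3 push(18), leaving stack <51,18>
4. e4 push(9), leaving stack <51,18,9>
5. e5 push(62), leaving stack <51,18,9,62>

e1 < e2 < e3 < e4 < e5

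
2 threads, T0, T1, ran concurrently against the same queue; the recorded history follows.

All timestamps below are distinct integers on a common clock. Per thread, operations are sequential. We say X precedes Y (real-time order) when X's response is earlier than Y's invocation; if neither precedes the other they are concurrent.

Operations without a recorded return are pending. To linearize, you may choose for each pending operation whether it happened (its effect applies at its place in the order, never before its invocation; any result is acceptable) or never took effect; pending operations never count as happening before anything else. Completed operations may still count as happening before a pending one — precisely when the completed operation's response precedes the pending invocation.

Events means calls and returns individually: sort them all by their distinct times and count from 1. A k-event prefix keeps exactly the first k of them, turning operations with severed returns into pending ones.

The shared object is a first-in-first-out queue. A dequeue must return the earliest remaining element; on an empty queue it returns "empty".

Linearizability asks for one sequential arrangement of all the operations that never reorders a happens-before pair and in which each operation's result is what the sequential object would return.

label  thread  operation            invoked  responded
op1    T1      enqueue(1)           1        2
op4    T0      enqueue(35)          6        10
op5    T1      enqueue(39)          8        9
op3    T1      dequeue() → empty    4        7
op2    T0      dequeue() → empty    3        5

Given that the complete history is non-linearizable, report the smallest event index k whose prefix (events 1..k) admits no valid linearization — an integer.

7

events 1..6 are linearizable; a witness order is op1, op3, op2:
1. op1 enqueue(1), leaving queue <1>
2. op3 dequeue() (pending, included), leaving queue <>
3. op2 dequeue() → empty, leaving queue <>
include event 7 — op3 responding at 7 — and every candidate order breaks
every completion of the 1 pending operation (op4) was checked; none linearizes
take op1, op2, op3 (pending dropped): step 2 already fails, because op2 dequeue() → empty cannot occur there
take op1, op3, op2 (pending dropped): step 2 already fails, because op3 dequeue() → empty cannot occur there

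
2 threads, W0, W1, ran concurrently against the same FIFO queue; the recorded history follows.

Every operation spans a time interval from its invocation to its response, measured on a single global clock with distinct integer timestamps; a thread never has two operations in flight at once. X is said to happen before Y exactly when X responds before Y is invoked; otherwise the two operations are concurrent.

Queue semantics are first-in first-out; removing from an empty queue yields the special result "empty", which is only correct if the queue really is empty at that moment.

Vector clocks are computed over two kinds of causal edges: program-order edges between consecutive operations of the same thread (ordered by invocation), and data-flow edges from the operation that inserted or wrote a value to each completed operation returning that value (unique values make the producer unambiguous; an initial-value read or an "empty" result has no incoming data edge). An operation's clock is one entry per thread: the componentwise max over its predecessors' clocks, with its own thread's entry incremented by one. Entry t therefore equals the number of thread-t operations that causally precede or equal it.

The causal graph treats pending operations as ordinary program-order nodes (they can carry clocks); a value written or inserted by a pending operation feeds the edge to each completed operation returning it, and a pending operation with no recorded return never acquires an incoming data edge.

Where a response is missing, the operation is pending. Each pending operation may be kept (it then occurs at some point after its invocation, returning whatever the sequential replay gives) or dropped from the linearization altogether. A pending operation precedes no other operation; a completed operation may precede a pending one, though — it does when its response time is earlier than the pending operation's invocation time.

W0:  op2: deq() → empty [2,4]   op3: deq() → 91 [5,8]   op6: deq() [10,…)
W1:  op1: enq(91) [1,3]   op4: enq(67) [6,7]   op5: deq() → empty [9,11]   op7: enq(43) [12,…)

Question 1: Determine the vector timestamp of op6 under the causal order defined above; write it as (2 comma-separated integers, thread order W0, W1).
(3, 1)

VC(op1, invoked at 1): no causal predecessors; +1 on W1 → (0, 1)
VC(op2, invoked at 2): no causal predecessors; +1 on W0 → (1, 0)
op4 (invocation 6): componentwise max over VC(op1)=(0, 1), +1 at W1, giving (0, 2)
op5 (invocation 9): componentwise max over VC(op4)=(0, 2), +1 at W1, giving (0, 3)
op3 (invocation 5): componentwise max over VC(op1)=(0, 1), VC(op2)=(1, 0), +1 at W0, giving (2, 1)
op7 (invocation 12): componentwise max over VC(op5)=(0, 3), +1 at W1, giving (0, 4)
op6 (invocation 10): componentwise max over VC(op3)=(2, 1), +1 at W0, giving (3, 1)
target: VC(op6) = (3, 1)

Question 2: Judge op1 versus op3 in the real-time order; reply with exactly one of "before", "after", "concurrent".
before

op1 spans [1,3], op3 spans [5,8]
resp(op1)=3 < inv(op3)=5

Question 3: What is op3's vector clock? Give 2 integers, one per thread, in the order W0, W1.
(2, 1)

invoked at 1, op1 has no predecessors; its own W1 bump gives (0, 1)
invoked at 2, op2 has no predecessors; its own W0 bump gives (1, 0)
invoked at 6, op4 merges VC(op1)=(0, 1) and bumps W1's slot → (0, 2)
invoked at 9, op5 merges VC(op4)=(0, 2) and bumps W1's slot → (0, 3)
invoked at 5, op3 merges VC(op1)=(0, 1), VC(op2)=(1, 0) and bumps W0's slot → (2, 1)
invoked at 12, op7 merges VC(op5)=(0, 3) and bumps W1's slot → (0, 4)
invoked at 10, op6 merges VC(op3)=(2, 1) and bumps W0's slot → (3, 1)
target: VC(op3) = (2, 1)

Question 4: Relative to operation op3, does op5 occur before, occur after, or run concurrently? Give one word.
after

op5 spans [9,11], op3 spans [5,8]
resp(op3)=8 < inv(op5)=9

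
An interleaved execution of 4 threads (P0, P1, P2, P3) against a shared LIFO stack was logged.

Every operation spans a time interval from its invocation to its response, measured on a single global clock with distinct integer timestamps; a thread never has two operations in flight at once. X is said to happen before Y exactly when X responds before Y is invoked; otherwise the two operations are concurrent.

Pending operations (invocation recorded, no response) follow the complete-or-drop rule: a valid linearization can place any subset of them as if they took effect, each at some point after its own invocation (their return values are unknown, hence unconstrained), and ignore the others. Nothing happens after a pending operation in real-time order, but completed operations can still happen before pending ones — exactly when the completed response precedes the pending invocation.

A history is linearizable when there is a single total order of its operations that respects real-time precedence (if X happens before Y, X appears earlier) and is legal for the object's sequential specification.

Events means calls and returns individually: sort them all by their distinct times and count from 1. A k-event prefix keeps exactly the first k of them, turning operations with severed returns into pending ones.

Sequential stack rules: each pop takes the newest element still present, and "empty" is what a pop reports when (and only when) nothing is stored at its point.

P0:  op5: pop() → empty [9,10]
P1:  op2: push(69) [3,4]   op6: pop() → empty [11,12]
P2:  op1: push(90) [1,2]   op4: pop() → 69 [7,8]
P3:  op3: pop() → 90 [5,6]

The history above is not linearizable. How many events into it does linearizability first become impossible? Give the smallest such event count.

6

events 1..5 are linearizable, e.g. via op1, op2:
after step 1 (op1 push(90)): stack <90>
after step 2 (op2 push(69)): stack <90,69>
include event 6 — op3 responding at 6 — and every candidate order breaks
for example op1, op2, op3 fails at step 3: op3 pop() → 90 is not legal there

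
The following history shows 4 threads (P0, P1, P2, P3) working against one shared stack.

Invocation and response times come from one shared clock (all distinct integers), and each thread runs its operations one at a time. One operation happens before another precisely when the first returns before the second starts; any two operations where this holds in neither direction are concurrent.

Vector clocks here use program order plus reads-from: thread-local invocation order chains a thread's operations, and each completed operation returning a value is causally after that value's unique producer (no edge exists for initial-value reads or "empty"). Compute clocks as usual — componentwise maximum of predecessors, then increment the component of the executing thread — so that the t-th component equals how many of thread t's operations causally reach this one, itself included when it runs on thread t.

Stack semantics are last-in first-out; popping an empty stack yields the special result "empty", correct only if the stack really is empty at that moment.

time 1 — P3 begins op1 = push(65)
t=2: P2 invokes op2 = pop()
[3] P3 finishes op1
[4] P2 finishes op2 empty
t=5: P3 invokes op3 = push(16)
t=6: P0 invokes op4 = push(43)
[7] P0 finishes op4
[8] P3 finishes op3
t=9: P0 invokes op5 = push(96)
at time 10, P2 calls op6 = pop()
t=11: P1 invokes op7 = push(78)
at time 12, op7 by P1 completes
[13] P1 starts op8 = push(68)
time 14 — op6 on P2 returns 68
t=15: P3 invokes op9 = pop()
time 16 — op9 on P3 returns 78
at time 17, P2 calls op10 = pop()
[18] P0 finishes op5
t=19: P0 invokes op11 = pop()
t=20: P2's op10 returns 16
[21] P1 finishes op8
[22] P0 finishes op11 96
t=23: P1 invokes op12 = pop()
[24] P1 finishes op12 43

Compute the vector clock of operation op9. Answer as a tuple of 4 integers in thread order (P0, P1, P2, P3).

(0, 1, 0, 3)

invoked at 1, op1 has no predecessors; its own P3 bump gives (0, 0, 0, 1)
invoked at 2, op2 has no predecessors; its own P2 bump gives (0, 0, 1, 0)
invoked at 11, op7 has no predecessors; its own P1 bump gives (0, 1, 0, 0)
invoked at 6, op4 has no predecessors; its own P0 bump gives (1, 0, 0, 0)
VC(op3, invoked at 5): max of VC(op1)=(0, 0, 0, 1), then +1 on thread P3 → (0, 0, 0, 2)
VC(op8, invoked at 13): max of VC(op7)=(0, 1, 0, 0), then +1 on thread P1 → (0, 2, 0, 0)
VC(op5, invoked at 9): max of VC(op4)=(1, 0, 0, 0), then +1 on thread P0 → (2, 0, 0, 0)
VC(op11, invoked at 19): max of VC(op5)=(2, 0, 0, 0), then +1 on thread P0 → (3, 0, 0, 0)
VC(op9, invoked at 15): max of VC(op3)=(0, 0, 0, 2), VC(op7)=(0, 1, 0, 0), then +1 on thread P3 → (0, 1, 0, 3)
VC(op6, invoked at 10): max of VC(op2)=(0, 0, 1, 0), VC(op8)=(0, 2, 0, 0), then +1 on thread P2 → (0, 2, 2, 0)
VC(op12, invoked at 23): max of VC(op4)=(1, 0, 0, 0), VC(op8)=(0, 2, 0, 0), then +1 on thread P1 → (1, 3, 0, 0)
VC(op10, invoked at 17): max of VC(op3)=(0, 0, 0, 2), VC(op6)=(0, 2, 2, 0), then +1 on thread P2 → (0, 2, 3, 2)
target: VC(op9) = (0, 1, 0, 3)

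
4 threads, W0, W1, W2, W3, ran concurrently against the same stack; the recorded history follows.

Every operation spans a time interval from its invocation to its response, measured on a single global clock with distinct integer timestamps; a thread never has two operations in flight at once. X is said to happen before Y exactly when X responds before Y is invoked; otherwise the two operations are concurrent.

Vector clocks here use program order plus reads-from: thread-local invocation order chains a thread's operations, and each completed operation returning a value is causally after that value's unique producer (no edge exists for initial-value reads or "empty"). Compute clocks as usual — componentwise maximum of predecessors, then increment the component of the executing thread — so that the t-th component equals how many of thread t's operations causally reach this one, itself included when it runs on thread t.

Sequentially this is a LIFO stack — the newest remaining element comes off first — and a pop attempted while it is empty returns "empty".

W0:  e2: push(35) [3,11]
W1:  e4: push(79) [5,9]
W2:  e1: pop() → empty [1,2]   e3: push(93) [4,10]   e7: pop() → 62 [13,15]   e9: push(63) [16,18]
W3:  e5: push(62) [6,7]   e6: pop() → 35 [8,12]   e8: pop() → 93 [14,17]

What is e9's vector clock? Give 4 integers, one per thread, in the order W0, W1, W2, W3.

(0, 0, 4, 1)

invoked at 6, e5 has no predecessors; its own W3 bump gives (0, 0, 0, 1)
invoked at 1, e1 has no predecessors; its own W2 bump gives (0, 0, 1, 0)
invoked at 5, e4 has no predecessors; its own W1 bump gives (0, 1, 0, 0)
invoked at 3, e2 has no predecessors; its own W0 bump gives (1, 0, 0, 0)
merge at e3 (invoked 4): VC(e1)=(0, 0, 1, 0), own-thread bump on W2 → (0, 0, 2, 0)
merge at e6 (invoked 8): VC(e2)=(1, 0, 0, 0), VC(e5)=(0, 0, 0, 1), own-thread bump on W3 → (1, 0, 0, 2)
merge at e7 (invoked 13): VC(e3)=(0, 0, 2, 0), VC(e5)=(0, 0, 0, 1), own-thread bump on W2 → (0, 0, 3, 1)
merge at e9 (invoked 16): VC(e7)=(0, 0, 3, 1), own-thread bump on W2 → (0, 0, 4, 1)
merge at e8 (invoked 14): VC(e3)=(0, 0, 2, 0), VC(e6)=(1, 0, 0, 2), own-thread bump on W3 → (1, 0, 2, 3)
target: VC(e9) = (0, 0, 4, 1)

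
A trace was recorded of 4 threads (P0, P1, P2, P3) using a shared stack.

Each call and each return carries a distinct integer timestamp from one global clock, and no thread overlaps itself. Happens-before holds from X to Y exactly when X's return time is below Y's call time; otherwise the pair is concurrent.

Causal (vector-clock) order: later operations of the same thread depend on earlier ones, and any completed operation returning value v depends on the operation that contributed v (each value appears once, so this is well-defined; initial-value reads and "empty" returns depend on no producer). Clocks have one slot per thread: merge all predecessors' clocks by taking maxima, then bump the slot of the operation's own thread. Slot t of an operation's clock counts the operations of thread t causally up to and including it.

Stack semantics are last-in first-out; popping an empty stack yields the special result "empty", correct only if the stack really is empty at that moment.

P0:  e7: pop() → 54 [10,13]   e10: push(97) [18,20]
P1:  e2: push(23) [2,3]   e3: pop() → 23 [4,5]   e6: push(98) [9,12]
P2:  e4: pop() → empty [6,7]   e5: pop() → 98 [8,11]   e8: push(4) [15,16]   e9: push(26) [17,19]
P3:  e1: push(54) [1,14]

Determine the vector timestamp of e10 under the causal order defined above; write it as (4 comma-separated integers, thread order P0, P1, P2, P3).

(2, 0, 0, 1)

root op e1, invoked 1: fresh clock plus P3's own tick → (0, 0, 0, 1)
root op e4, invoked 6: fresh clock plus P2's own tick → (0, 0, 1, 0)
root op e2, invoked 2: fresh clock plus P1's own tick → (0, 1, 0, 0)
e3 (invocation 4): componentwise max over VC(e2)=(0, 1, 0, 0), +1 at P1, giving (0, 2, 0, 0)
e7 (invocation 10): componentwise max over VC(e1)=(0, 0, 0, 1), +1 at P0, giving (1, 0, 0, 1)
e6 (invocation 9): componentwise max over VC(e3)=(0, 2, 0, 0), +1 at P1, giving (0, 3, 0, 0)
e10 (invocation 18): componentwise max over VC(e7)=(1, 0, 0, 1), +1 at P0, giving (2, 0, 0, 1)
e5 (invocation 8): componentwise max over VC(e4)=(0, 0, 1, 0), VC(e6)=(0, 3, 0, 0), +1 at P2, giving (0, 3, 2, 0)
e8 (invocation 15): componentwise max over VC(e5)=(0, 3, 2, 0), +1 at P2, giving (0, 3, 3, 0)
e9 (invocation 17): componentwise max over VC(e8)=(0, 3, 3, 0), +1 at P2, giving (0, 3, 4, 0)
target: VC(e10) = (2, 0, 0, 1)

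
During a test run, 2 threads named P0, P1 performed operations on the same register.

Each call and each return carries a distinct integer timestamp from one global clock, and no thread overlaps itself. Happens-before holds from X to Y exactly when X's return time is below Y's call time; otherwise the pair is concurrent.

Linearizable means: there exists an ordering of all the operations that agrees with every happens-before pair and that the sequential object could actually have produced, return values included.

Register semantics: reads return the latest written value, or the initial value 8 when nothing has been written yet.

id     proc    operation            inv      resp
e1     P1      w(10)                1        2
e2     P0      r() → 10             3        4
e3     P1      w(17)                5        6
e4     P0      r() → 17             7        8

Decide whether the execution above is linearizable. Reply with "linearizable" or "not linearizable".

one valid linearization: e1, e2, e3, e4
after step 1 (e1 w(10)): value 10
after step 2 (e2 r() → 10): value 10
after step 3 (e3 w(17)): value 17
after step 4 (e4 r() → 17): value 17

linearizable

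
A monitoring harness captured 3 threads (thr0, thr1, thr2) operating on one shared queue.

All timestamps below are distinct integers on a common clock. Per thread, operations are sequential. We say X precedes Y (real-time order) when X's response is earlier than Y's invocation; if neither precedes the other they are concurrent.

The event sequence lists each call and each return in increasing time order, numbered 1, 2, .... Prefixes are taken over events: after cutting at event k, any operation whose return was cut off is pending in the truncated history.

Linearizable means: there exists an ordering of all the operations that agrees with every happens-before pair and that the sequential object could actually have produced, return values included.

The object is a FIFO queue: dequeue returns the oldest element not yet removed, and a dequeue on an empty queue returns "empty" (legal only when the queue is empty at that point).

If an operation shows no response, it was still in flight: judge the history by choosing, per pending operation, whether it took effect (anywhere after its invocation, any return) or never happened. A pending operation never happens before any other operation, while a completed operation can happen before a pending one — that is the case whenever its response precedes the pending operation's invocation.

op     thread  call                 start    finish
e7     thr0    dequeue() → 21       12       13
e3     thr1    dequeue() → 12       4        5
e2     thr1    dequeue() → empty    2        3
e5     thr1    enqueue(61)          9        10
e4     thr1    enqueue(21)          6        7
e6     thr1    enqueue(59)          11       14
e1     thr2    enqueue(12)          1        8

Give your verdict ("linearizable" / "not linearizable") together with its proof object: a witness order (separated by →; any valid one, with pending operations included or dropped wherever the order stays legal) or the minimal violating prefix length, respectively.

after step 1 (e2 dequeue() → empty): queue <>
after step 2 (e1 enqueue(12)): queue <12>
after step 3 (e3 dequeue() → 12): queue <>
after step 4 (e4 enqueue(21)): queue <21>
after step 5 (e5 enqueue(61)): queue <21,61>
after step 6 (e6 enqueue(59)): queue <21,61,59>
after step 7 (e7 dequeue() → 21): queue <61,59>

linearizable — witness: e2 → e1 → e3 → e4 → e5 → e6 → e7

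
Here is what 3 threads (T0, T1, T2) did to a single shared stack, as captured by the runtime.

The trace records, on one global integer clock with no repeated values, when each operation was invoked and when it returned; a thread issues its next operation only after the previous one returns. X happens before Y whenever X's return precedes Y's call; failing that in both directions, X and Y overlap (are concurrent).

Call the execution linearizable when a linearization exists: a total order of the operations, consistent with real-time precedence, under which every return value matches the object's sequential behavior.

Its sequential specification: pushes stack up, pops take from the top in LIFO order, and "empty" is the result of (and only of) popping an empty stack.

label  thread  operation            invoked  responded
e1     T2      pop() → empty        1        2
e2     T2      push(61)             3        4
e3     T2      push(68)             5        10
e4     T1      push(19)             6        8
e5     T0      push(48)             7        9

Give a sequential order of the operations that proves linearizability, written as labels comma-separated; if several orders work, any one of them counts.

step 1: e1 pop() → empty — stack <>
step 2: e2 push(61) — stack <61>
step 3: e3 push(68) — stack <61,68>
step 4: e4 push(19) — stack <61,68,19>
step 5: e5 push(48) — stack <61,68,19,48>

e1, e2, e3, e4, e5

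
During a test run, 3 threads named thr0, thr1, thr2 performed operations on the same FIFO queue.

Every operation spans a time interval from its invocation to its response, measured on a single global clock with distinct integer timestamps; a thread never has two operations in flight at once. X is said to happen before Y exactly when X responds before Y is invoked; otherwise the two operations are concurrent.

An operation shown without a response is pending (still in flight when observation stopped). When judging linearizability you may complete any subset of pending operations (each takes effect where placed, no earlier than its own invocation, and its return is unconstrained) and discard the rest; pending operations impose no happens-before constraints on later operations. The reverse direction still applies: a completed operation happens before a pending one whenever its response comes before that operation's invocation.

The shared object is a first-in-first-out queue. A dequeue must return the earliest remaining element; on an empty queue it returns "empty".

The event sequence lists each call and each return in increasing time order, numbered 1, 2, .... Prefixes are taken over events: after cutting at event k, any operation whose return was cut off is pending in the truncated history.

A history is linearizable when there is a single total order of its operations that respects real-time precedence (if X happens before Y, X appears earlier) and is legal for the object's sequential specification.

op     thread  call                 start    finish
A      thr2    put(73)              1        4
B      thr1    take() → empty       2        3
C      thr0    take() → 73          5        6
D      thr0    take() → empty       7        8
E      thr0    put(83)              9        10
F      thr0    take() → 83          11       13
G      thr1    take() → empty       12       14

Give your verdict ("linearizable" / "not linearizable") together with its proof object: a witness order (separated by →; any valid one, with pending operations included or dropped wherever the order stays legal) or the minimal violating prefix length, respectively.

linearizable — witness: B → A → C → D → E → F → G

step 1: B take() → empty — queue <>
step 2: A put(73) — queue <73>
step 3: C take() → 73 — queue <>
step 4: D take() → empty — queue <>
step 5: E put(83) — queue <83>
step 6: F take() → 83 — queue <>
step 7: G take() → empty — queue <>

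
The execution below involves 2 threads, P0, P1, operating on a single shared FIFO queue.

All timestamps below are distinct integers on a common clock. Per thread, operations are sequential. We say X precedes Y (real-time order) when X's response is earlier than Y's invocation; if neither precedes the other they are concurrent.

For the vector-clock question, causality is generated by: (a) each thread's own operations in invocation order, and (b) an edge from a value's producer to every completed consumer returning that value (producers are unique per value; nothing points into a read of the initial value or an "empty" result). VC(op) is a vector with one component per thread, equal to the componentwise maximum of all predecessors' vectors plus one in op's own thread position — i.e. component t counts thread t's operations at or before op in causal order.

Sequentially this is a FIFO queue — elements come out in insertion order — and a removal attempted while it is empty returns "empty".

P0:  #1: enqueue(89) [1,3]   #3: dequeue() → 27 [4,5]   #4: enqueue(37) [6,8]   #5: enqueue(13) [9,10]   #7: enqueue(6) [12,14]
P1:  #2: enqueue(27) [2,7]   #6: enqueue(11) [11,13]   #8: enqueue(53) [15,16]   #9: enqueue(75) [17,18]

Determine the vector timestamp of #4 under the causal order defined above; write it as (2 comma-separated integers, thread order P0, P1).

(3, 1)

no predecessors for #2 (invoked 2): P1 increments from zero → (0, 1)
no predecessors for #1 (invoked 1): P0 increments from zero → (1, 0)
#6, invoked 11, takes VC(#2)=(0, 1) under max, adds 1 for P1 → (0, 2)
#8, invoked 15, takes VC(#6)=(0, 2) under max, adds 1 for P1 → (0, 3)
#3, invoked 4, takes VC(#1)=(1, 0), VC(#2)=(0, 1) under max, adds 1 for P0 → (2, 1)
#9, invoked 17, takes VC(#8)=(0, 3) under max, adds 1 for P1 → (0, 4)
#4, invoked 6, takes VC(#3)=(2, 1) under max, adds 1 for P0 → (3, 1)
#5, invoked 9, takes VC(#4)=(3, 1) under max, adds 1 for P0 → (4, 1)
#7, invoked 12, takes VC(#5)=(4, 1) under max, adds 1 for P0 → (5, 1)
target: VC(#4) = (3, 1)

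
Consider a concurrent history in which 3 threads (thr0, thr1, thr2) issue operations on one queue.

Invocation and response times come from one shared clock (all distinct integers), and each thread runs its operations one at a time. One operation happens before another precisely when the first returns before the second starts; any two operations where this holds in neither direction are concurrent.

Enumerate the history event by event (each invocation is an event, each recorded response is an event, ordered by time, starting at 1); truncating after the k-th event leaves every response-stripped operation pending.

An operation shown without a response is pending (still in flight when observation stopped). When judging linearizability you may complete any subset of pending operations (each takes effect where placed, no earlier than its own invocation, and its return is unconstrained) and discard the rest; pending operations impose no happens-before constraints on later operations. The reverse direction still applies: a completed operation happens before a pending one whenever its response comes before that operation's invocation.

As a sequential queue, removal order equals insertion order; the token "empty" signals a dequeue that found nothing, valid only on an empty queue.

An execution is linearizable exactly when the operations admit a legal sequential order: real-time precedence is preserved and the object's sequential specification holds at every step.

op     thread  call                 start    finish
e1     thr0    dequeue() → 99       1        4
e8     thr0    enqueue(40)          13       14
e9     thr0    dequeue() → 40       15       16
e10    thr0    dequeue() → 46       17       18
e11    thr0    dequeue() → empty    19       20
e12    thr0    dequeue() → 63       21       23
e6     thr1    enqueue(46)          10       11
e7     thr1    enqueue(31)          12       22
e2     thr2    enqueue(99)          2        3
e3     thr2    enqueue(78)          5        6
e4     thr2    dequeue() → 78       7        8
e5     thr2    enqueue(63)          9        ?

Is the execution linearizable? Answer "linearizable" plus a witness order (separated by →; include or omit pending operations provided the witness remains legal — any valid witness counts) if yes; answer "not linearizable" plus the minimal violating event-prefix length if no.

through event 15 a valid linearization exists; event 16 (e9 responding at time 16) ends that
all 2 real-time-respecting orders fail — 7 completed queue operations, no legal replay
every completion of the 2 pending operations (e5, e7) was checked; none linearizes
sample order e1, e2, e3, e4, e6, e8, e9 (pending dropped) stalls at step 1 — e1 dequeue() → 99 has no legal effect
sample order e2, e1, e3, e4, e6, e8, e9 (pending dropped) stalls at step 7 — e9 dequeue() → 40 has no legal effect

not linearizable — minimal violating prefix: 16 events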